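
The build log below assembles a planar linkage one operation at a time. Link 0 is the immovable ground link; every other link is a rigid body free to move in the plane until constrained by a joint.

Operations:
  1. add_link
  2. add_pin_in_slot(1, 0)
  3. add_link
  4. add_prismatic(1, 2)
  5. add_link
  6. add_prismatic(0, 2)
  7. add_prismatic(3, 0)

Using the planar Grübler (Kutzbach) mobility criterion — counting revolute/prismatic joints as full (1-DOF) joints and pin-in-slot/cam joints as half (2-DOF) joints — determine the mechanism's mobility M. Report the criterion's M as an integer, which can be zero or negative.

(L,J1,J2)=(1,0,0); link0 fixed
link1: (2,0,0)
PS 1-0 [J2]: (2,0,1)
link2: (3,0,1)
P 1-2 [J1]: (3,1,1)
link3: (4,1,1)
P 0-2 [J1]: (4,2,1)
P 3-0 [J1]: (4,3,1)
Grübler: 3·3 − 2·3 − 1 = 2

M = 2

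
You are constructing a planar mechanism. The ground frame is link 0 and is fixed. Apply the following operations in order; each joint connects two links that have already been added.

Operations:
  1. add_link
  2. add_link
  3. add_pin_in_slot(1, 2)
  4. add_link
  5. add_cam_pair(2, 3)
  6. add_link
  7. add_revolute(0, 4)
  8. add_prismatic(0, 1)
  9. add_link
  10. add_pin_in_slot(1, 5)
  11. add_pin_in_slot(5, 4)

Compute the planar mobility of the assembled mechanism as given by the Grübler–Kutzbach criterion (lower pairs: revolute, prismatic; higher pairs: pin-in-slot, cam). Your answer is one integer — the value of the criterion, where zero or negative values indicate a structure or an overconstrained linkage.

ground; <1,0,0>
#1 <2,0,0>
#2 <3,0,0>
PS:1↔2 J2 <3,0,1>
#3 <4,0,1>
C:2↔3 J2 <4,0,2>
#4 <5,0,2>
R:0↔4 J1 <5,1,2>
P:0↔1 J1 <5,2,2>
#5 <6,2,2>
PS:1↔5 J2 <6,2,3>
PS:5↔4 J2 <6,2,4>
3×5 − 2×2 − 1×4 = 7

M = 7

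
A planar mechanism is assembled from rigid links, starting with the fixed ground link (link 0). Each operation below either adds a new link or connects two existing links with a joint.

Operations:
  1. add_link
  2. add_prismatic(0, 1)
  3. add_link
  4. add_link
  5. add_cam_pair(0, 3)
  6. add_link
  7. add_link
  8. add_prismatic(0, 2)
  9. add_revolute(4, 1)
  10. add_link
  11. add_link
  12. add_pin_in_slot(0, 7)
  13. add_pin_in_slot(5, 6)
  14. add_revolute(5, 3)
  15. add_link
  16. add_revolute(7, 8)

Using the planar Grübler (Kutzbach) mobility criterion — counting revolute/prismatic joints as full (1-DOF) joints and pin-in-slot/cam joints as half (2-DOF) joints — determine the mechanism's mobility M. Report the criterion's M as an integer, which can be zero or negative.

M = 11

(L,J1,J2)=(1,0,0); link0 fixed
link1: (2,0,0)
P 0-1 [J1]: (2,1,0)
link2: (3,1,0)
link3: (4,1,0)
C 0-3 [J2]: (4,1,1)
link4: (5,1,1)
link5: (6,1,1)
P 0-2 [J1]: (6,2,1)
R 4-1 [J1]: (6,3,1)
link6: (7,3,1)
link7: (8,3,1)
PS 0-7 [J2]: (8,3,2)
PS 5-6 [J2]: (8,3,3)
R 5-3 [J1]: (8,4,3)
link8: (9,4,3)
R 7-8 [J1]: (9,5,3)
Grübler: 3·8 − 2·5 − 3 = 11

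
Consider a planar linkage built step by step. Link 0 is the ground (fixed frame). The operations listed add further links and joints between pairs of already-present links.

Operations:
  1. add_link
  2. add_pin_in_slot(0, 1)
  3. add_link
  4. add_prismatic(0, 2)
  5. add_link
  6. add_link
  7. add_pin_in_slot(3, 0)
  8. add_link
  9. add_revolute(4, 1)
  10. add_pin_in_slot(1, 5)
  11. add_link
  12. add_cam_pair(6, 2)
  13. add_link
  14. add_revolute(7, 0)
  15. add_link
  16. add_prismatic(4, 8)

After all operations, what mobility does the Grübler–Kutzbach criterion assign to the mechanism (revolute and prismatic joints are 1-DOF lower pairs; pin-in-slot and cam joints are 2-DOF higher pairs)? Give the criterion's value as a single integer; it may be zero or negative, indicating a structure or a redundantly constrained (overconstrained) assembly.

M = 12

L=1 J1=0 J2=0
add link → L=2 J1=0 J2=0
PS@0,1 dof=2 J2 → L=2 J1=0 J2=1
add link → L=3 J1=0 J2=1
P@0,2 dof=1 J1 → L=3 J1=1 J2=1
add link → L=4 J1=1 J2=1
add link → L=5 J1=1 J2=1
PS@3,0 dof=2 J2 → L=5 J1=1 J2=2
add link → L=6 J1=1 J2=2
R@4,1 dof=1 J1 → L=6 J1=2 J2=2
PS@1,5 dof=2 J2 → L=6 J1=2 J2=3
add link → L=7 J1=2 J2=3
C@6,2 dof=2 J2 → L=7 J1=2 J2=4
add link → L=8 J1=2 J2=4
R@7,0 dof=1 J1 → L=8 J1=3 J2=4
add link → L=9 J1=3 J2=4
P@4,8 dof=1 J1 → L=9 J1=4 J2=4
M=3(L−1)−2J1−J2=3·8−2·4−4=12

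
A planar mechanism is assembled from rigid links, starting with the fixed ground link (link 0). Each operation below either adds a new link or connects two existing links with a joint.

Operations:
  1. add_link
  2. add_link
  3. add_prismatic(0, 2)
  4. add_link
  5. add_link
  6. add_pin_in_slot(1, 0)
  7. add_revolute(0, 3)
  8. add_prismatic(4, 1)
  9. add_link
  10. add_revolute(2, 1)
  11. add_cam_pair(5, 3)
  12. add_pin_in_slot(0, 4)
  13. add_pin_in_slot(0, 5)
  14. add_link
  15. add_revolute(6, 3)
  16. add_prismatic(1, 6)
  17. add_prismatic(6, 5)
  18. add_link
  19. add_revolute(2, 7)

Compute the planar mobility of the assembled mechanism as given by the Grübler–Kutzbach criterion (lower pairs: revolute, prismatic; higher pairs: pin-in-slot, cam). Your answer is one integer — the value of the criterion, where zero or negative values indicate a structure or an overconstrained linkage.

M = 1

L=1 J1=0 J2=0
add link → L=2 J1=0 J2=0
add link → L=3 J1=0 J2=0
P@0,2 dof=1 J1 → L=3 J1=1 J2=0
add link → L=4 J1=1 J2=0
add link → L=5 J1=1 J2=0
PS@1,0 dof=2 J2 → L=5 J1=1 J2=1
R@0,3 dof=1 J1 → L=5 J1=2 J2=1
P@4,1 dof=1 J1 → L=5 J1=3 J2=1
add link → L=6 J1=3 J2=1
R@2,1 dof=1 J1 → L=6 J1=4 J2=1
C@5,3 dof=2 J2 → L=6 J1=4 J2=2
PS@0,4 dof=2 J2 → L=6 J1=4 J2=3
PS@0,5 dof=2 J2 → L=6 J1=4 J2=4
add link → L=7 J1=4 J2=4
R@6,3 dof=1 J1 → L=7 J1=5 J2=4
P@1,6 dof=1 J1 → L=7 J1=6 J2=4
P@6,5 dof=1 J1 → L=7 J1=7 J2=4
add link → L=8 J1=7 J2=4
R@2,7 dof=1 J1 → L=8 J1=8 J2=4
M=3(L−1)−2J1−J2=3·7−2·8−4=1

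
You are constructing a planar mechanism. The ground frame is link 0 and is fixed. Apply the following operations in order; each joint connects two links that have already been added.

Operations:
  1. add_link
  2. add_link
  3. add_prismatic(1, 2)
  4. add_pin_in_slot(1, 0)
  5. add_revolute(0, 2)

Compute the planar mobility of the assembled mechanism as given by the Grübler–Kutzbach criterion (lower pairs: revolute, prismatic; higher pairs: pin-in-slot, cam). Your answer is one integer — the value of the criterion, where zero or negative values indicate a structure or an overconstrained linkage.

M = 1

L=1 J1=0 J2=0
add link → L=2 J1=0 J2=0
add link → L=3 J1=0 J2=0
P@1,2 dof=1 J1 → L=3 J1=1 J2=0
PS@1,0 dof=2 J2 → L=3 J1=1 J2=1
R@0,2 dof=1 J1 → L=3 J1=2 J2=1
M=3(L−1)−2J1−J2=3·2−2·2−1=1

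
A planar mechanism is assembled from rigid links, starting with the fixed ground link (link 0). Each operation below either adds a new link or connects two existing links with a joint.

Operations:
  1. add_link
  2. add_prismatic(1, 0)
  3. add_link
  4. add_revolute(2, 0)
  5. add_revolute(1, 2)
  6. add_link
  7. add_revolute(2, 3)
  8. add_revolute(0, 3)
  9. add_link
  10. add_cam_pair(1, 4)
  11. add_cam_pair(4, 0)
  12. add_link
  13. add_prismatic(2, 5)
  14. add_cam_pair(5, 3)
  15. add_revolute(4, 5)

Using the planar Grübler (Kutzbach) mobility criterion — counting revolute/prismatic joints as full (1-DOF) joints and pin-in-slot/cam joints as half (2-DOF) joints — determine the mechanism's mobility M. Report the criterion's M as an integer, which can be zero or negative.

M = -2

link 0 = ground. State L|J1|J2 = 1|0|0
+link1  2|0|0
P(1,0) f=1→J1  2|1|0
+link2  3|1|0
R(2,0) f=1→J1  3|2|0
R(1,2) f=1→J1  3|3|0
+link3  4|3|0
R(2,3) f=1→J1  4|4|0
R(0,3) f=1→J1  4|5|0
+link4  5|5|0
C(1,4) f=2→J2  5|5|1
C(4,0) f=2→J2  5|5|2
+link5  6|5|2
P(2,5) f=1→J1  6|6|2
C(5,3) f=2→J2  6|6|3
R(4,5) f=1→J1  6|7|3
M = 3(6−1)−2·7−3 = 15−14−3 = -2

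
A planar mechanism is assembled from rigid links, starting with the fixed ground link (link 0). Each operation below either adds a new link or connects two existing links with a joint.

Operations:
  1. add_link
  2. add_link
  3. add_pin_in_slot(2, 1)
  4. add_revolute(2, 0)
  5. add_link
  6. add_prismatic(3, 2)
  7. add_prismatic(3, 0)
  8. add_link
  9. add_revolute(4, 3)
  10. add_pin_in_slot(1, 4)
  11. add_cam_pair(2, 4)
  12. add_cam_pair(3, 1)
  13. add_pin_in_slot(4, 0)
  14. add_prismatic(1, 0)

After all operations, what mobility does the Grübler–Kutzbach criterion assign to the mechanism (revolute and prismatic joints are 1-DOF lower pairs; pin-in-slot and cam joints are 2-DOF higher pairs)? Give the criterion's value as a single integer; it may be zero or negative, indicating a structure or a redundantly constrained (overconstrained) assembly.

[1;0;0] (link 0 is ground)
L+ [2;0;0]
L+ [3;0;0]
PS(2,1)∈J2 [3;0;1]
R(2,0)∈J1 [3;1;1]
L+ [4;1;1]
P(3,2)∈J1 [4;2;1]
P(3,0)∈J1 [4;3;1]
L+ [5;3;1]
R(4,3)∈J1 [5;4;1]
PS(1,4)∈J2 [5;4;2]
C(2,4)∈J2 [5;4;3]
C(3,1)∈J2 [5;4;4]
PS(4,0)∈J2 [5;4;5]
P(1,0)∈J1 [5;5;5]
mobility = 12 − 10 − 5 = -3

M = -3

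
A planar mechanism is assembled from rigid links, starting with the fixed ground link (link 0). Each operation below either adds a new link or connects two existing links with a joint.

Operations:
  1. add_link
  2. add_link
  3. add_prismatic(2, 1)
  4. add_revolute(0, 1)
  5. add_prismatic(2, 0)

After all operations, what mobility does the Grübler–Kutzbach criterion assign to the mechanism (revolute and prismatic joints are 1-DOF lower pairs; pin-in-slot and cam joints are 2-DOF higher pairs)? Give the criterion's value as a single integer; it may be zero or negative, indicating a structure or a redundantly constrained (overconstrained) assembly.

M = 0

[1;0;0] (link 0 is ground)
L+ [2;0;0]
L+ [3;0;0]
P(2,1)∈J1 [3;1;0]
R(0,1)∈J1 [3;2;0]
P(2,0)∈J1 [3;3;0]
mobility = 6 − 6 − 0 = 0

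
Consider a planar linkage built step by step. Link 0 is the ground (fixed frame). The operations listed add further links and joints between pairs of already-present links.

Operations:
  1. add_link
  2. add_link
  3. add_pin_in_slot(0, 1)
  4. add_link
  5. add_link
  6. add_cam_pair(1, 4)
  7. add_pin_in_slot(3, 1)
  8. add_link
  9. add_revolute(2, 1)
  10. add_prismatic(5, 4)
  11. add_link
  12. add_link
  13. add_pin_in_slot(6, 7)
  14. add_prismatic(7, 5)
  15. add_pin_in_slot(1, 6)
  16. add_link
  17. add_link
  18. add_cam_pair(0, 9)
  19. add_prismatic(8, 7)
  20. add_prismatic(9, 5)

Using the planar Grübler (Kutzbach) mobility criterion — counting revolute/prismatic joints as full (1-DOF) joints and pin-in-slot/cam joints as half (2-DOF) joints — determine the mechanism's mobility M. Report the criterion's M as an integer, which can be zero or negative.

[1;0;0] (link 0 is ground)
L+ [2;0;0]
L+ [3;0;0]
PS(0,1)∈J2 [3;0;1]
L+ [4;0;1]
L+ [5;0;1]
C(1,4)∈J2 [5;0;2]
PS(3,1)∈J2 [5;0;3]
L+ [6;0;3]
R(2,1)∈J1 [6;1;3]
P(5,4)∈J1 [6;2;3]
L+ [7;2;3]
L+ [8;2;3]
PS(6,7)∈J2 [8;2;4]
P(7,5)∈J1 [8;3;4]
PS(1,6)∈J2 [8;3;5]
L+ [9;3;5]
L+ [10;3;5]
C(0,9)∈J2 [10;3;6]
P(8,7)∈J1 [10;4;6]
P(9,5)∈J1 [10;5;6]
mobility = 27 − 10 − 6 = 11

M = 11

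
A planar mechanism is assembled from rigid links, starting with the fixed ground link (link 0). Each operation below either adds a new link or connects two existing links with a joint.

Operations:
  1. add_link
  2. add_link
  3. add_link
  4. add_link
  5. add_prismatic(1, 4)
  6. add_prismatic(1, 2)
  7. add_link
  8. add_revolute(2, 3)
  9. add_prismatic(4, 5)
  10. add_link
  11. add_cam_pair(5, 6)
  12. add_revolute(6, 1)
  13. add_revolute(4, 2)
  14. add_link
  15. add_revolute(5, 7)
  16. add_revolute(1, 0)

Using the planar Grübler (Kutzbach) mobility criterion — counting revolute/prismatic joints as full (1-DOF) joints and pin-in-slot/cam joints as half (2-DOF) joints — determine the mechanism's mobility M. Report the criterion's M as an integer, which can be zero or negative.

M = 4

(L,J1,J2)=(1,0,0); link0 fixed
link1: (2,0,0)
link2: (3,0,0)
link3: (4,0,0)
link4: (5,0,0)
P 1-4 [J1]: (5,1,0)
P 1-2 [J1]: (5,2,0)
link5: (6,2,0)
R 2-3 [J1]: (6,3,0)
P 4-5 [J1]: (6,4,0)
link6: (7,4,0)
C 5-6 [J2]: (7,4,1)
R 6-1 [J1]: (7,5,1)
R 4-2 [J1]: (7,6,1)
link7: (8,6,1)
R 5-7 [J1]: (8,7,1)
R 1-0 [J1]: (8,8,1)
Grübler: 3·7 − 2·8 − 1 = 4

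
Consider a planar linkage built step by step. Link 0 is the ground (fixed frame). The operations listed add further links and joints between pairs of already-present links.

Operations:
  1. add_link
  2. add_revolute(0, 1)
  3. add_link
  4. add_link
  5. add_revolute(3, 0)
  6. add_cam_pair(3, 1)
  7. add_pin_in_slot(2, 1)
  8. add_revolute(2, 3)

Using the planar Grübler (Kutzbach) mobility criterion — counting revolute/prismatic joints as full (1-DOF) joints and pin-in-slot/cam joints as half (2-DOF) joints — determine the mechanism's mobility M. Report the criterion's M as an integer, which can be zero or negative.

link 0 = ground. State L|J1|J2 = 1|0|0
+link1  2|0|0
R(0,1) f=1→J1  2|1|0
+link2  3|1|0
+link3  4|1|0
R(3,0) f=1→J1  4|2|0
C(3,1) f=2→J2  4|2|1
PS(2,1) f=2→J2  4|2|2
R(2,3) f=1→J1  4|3|2
M = 3(4−1)−2·3−2 = 9−6−2 = 1

M = 1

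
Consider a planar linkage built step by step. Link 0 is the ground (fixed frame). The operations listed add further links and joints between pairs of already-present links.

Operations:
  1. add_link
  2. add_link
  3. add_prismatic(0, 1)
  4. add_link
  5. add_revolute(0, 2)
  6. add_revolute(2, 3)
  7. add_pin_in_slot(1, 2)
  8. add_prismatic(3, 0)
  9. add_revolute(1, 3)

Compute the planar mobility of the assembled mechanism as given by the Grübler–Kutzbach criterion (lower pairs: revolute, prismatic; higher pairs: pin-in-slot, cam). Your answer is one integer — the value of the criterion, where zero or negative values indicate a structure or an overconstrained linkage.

M = -2

[1;0;0] (link 0 is ground)
L+ [2;0;0]
L+ [3;0;0]
P(0,1)∈J1 [3;1;0]
L+ [4;1;0]
R(0,2)∈J1 [4;2;0]
R(2,3)∈J1 [4;3;0]
PS(1,2)∈J2 [4;3;1]
P(3,0)∈J1 [4;4;1]
R(1,3)∈J1 [4;5;1]
mobility = 9 − 10 − 1 = -2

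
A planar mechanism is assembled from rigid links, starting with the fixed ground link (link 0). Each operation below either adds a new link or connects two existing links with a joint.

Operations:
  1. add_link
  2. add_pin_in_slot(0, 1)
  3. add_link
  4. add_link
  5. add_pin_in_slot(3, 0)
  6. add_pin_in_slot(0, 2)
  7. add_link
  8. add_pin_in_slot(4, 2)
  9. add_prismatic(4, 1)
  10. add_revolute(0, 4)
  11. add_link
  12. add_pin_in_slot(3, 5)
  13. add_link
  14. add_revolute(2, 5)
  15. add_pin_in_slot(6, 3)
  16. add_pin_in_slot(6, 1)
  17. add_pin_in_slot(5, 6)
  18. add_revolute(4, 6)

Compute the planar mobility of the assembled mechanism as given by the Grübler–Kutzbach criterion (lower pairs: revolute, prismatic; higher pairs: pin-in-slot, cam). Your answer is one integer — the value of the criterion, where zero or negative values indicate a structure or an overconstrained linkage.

ground; <1,0,0>
#1 <2,0,0>
PS:0↔1 J2 <2,0,1>
#2 <3,0,1>
#3 <4,0,1>
PS:3↔0 J2 <4,0,2>
PS:0↔2 J2 <4,0,3>
#4 <5,0,3>
PS:4↔2 J2 <5,0,4>
P:4↔1 J1 <5,1,4>
R:0↔4 J1 <5,2,4>
#5 <6,2,4>
PS:3↔5 J2 <6,2,5>
#6 <7,2,5>
R:2↔5 J1 <7,3,5>
PS:6↔3 J2 <7,3,6>
PS:6↔1 J2 <7,3,7>
PS:5↔6 J2 <7,3,8>
R:4↔6 J1 <7,4,8>
3×6 − 2×4 − 1×8 = 2

M = 2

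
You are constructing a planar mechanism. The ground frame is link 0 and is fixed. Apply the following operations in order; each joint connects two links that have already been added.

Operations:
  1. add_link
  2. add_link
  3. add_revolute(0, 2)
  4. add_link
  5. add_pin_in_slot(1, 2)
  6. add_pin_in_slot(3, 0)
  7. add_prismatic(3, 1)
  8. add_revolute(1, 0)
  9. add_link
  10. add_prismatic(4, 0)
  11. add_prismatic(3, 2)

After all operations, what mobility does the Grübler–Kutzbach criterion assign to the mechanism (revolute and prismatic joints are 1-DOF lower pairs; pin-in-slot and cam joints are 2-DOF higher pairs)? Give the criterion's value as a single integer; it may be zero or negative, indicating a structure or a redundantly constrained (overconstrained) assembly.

M = 0

link 0 = ground. State L|J1|J2 = 1|0|0
+link1  2|0|0
+link2  3|0|0
R(0,2) f=1→J1  3|1|0
+link3  4|1|0
PS(1,2) f=2→J2  4|1|1
PS(3,0) f=2→J2  4|1|2
P(3,1) f=1→J1  4|2|2
R(1,0) f=1→J1  4|3|2
+link4  5|3|2
P(4,0) f=1→J1  5|4|2
P(3,2) f=1→J1  5|5|2
M = 3(5−1)−2·5−2 = 12−10−2 = 0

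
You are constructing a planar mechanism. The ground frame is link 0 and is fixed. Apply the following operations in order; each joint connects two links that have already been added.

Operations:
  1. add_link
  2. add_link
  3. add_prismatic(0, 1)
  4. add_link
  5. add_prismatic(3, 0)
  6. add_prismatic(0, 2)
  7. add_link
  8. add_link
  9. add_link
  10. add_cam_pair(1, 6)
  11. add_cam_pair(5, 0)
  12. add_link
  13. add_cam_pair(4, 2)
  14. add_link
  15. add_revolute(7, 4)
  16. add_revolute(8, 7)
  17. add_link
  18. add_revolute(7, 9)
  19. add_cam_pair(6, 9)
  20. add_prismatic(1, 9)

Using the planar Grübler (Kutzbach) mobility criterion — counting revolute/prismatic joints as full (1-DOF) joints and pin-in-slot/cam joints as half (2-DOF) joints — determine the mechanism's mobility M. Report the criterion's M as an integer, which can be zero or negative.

[1;0;0] (link 0 is ground)
L+ [2;0;0]
L+ [3;0;0]
P(0,1)∈J1 [3;1;0]
L+ [4;1;0]
P(3,0)∈J1 [4;2;0]
P(0,2)∈J1 [4;3;0]
L+ [5;3;0]
L+ [6;3;0]
L+ [7;3;0]
C(1,6)∈J2 [7;3;1]
C(5,0)∈J2 [7;3;2]
L+ [8;3;2]
C(4,2)∈J2 [8;3;3]
L+ [9;3;3]
R(7,4)∈J1 [9;4;3]
R(8,7)∈J1 [9;5;3]
L+ [10;5;3]
R(7,9)∈J1 [10;6;3]
C(6,9)∈J2 [10;6;4]
P(1,9)∈J1 [10;7;4]
mobility = 27 − 14 − 4 = 9

M = 9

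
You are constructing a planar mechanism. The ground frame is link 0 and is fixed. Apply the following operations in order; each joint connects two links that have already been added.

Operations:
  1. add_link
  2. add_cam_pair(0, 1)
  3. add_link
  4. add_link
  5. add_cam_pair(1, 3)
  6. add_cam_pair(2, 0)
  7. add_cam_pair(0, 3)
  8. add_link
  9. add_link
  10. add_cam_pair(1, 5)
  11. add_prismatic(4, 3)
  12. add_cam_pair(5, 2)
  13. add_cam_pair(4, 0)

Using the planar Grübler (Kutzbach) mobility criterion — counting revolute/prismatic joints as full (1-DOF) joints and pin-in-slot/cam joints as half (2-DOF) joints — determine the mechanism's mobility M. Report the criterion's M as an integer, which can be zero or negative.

M = 6

ground; <1,0,0>
#1 <2,0,0>
C:0↔1 J2 <2,0,1>
#2 <3,0,1>
#3 <4,0,1>
C:1↔3 J2 <4,0,2>
C:2↔0 J2 <4,0,3>
C:0↔3 J2 <4,0,4>
#4 <5,0,4>
#5 <6,0,4>
C:1↔5 J2 <6,0,5>
P:4↔3 J1 <6,1,5>
C:5↔2 J2 <6,1,6>
C:4↔0 J2 <6,1,7>
3×5 − 2×1 − 1×7 = 6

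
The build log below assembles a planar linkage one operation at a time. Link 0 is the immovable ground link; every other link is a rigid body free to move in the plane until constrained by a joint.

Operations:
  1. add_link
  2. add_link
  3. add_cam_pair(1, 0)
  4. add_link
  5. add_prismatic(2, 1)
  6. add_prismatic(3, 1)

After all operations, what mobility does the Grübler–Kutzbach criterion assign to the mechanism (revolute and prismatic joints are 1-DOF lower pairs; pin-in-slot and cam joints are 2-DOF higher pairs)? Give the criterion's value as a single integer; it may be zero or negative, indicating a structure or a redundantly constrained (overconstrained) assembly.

L=1 J1=0 J2=0
add link → L=2 J1=0 J2=0
add link → L=3 J1=0 J2=0
C@1,0 dof=2 J2 → L=3 J1=0 J2=1
add link → L=4 J1=0 J2=1
P@2,1 dof=1 J1 → L=4 J1=1 J2=1
P@3,1 dof=1 J1 → L=4 J1=2 J2=1
M=3(L−1)−2J1−J2=3·3−2·2−1=4

M = 4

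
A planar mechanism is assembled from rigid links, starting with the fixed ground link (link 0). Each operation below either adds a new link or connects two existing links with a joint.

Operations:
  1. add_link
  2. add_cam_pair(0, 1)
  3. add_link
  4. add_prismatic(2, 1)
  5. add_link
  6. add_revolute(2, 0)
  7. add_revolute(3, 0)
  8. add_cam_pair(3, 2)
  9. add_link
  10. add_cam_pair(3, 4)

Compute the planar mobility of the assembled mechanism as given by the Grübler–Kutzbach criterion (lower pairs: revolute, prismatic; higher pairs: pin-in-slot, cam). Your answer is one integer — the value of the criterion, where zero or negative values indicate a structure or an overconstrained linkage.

M = 3

L=1 J1=0 J2=0
add link → L=2 J1=0 J2=0
C@0,1 dof=2 J2 → L=2 J1=0 J2=1
add link → L=3 J1=0 J2=1
P@2,1 dof=1 J1 → L=3 J1=1 J2=1
add link → L=4 J1=1 J2=1
R@2,0 dof=1 J1 → L=4 J1=2 J2=1
R@3,0 dof=1 J1 → L=4 J1=3 J2=1
C@3,2 dof=2 J2 → L=4 J1=3 J2=2
add link → L=5 J1=3 J2=2
C@3,4 dof=2 J2 → L=5 J1=3 J2=3
M=3(L−1)−2J1−J2=3·4−2·3−3=3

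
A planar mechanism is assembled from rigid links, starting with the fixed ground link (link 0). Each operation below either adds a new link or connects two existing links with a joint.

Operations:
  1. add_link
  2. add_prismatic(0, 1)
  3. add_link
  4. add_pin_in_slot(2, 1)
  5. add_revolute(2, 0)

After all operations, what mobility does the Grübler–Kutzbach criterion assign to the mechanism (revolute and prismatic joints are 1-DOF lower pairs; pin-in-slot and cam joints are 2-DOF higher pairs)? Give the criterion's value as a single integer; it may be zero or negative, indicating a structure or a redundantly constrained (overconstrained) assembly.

M = 1

(L,J1,J2)=(1,0,0); link0 fixed
link1: (2,0,0)
P 0-1 [J1]: (2,1,0)
link2: (3,1,0)
PS 2-1 [J2]: (3,1,1)
R 2-0 [J1]: (3,2,1)
Grübler: 3·2 − 2·2 − 1 = 1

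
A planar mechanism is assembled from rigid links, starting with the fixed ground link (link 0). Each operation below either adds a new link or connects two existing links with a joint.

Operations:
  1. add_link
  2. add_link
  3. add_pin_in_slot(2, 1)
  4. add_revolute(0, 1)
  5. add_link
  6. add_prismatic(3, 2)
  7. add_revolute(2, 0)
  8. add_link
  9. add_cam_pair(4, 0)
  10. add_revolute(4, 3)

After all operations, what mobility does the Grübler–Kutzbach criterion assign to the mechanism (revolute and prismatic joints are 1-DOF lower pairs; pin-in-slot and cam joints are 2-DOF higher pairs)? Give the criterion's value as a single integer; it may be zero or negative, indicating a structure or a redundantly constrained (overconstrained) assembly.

M = 2

ground; <1,0,0>
#1 <2,0,0>
#2 <3,0,0>
PS:2↔1 J2 <3,0,1>
R:0↔1 J1 <3,1,1>
#3 <4,1,1>
P:3↔2 J1 <4,2,1>
R:2↔0 J1 <4,3,1>
#4 <5,3,1>
C:4↔0 J2 <5,3,2>
R:4↔3 J1 <5,4,2>
3×4 − 2×4 − 1×2 = 2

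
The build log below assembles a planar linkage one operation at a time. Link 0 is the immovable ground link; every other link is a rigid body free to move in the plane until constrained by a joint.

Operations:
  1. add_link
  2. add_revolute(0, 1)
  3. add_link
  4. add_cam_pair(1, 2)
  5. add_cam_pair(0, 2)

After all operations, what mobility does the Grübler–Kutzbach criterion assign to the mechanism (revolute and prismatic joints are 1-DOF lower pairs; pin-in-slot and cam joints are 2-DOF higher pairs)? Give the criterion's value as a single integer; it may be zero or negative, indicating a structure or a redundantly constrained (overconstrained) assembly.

L=1 J1=0 J2=0
add link → L=2 J1=0 J2=0
R@0,1 dof=1 J1 → L=2 J1=1 J2=0
add link → L=3 J1=1 J2=0
C@1,2 dof=2 J2 → L=3 J1=1 J2=1
C@0,2 dof=2 J2 → L=3 J1=1 J2=2
M=3(L−1)−2J1−J2=3·2−2·1−2=2

M = 2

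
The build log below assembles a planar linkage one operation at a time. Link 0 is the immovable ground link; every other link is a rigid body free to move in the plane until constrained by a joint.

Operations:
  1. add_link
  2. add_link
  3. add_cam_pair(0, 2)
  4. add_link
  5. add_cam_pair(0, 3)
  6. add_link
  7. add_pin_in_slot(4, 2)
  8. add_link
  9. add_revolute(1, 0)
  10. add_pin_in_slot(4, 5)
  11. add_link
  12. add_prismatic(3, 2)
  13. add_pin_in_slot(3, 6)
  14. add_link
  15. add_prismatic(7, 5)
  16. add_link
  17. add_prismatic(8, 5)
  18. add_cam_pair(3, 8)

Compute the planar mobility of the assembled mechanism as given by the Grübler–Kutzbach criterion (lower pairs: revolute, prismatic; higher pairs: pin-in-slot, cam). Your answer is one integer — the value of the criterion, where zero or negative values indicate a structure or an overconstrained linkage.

M = 10

[1;0;0] (link 0 is ground)
L+ [2;0;0]
L+ [3;0;0]
C(0,2)∈J2 [3;0;1]
L+ [4;0;1]
C(0,3)∈J2 [4;0;2]
L+ [5;0;2]
PS(4,2)∈J2 [5;0;3]
L+ [6;0;3]
R(1,0)∈J1 [6;1;3]
PS(4,5)∈J2 [6;1;4]
L+ [7;1;4]
P(3,2)∈J1 [7;2;4]
PS(3,6)∈J2 [7;2;5]
L+ [8;2;5]
P(7,5)∈J1 [8;3;5]
L+ [9;3;5]
P(8,5)∈J1 [9;4;5]
C(3,8)∈J2 [9;4;6]
mobility = 24 − 8 − 6 = 10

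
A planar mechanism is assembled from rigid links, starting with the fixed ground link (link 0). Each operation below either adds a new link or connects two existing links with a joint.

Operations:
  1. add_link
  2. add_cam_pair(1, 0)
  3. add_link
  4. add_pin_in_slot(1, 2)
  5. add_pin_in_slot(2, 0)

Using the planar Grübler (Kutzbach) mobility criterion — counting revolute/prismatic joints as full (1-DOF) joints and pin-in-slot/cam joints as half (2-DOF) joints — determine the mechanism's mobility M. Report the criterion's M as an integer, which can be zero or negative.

M = 3

link 0 = ground. State L|J1|J2 = 1|0|0
+link1  2|0|0
C(1,0) f=2→J2  2|0|1
+link2  3|0|1
PS(1,2) f=2→J2  3|0|2
PS(2,0) f=2→J2  3|0|3
M = 3(3−1)−2·0−3 = 6−0−3 = 3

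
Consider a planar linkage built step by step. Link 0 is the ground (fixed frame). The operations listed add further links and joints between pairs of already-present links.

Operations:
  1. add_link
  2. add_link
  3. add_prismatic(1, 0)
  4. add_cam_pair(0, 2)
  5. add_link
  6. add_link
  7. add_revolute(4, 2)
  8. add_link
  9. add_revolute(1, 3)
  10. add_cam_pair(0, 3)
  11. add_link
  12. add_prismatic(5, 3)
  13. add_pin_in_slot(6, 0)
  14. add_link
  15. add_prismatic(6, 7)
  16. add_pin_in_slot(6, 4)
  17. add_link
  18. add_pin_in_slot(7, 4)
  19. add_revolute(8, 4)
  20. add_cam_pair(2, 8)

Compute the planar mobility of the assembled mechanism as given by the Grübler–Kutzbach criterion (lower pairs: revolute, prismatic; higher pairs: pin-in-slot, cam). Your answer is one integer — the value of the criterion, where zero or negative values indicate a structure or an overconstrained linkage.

L=1 J1=0 J2=0
add link → L=2 J1=0 J2=0
add link → L=3 J1=0 J2=0
P@1,0 dof=1 J1 → L=3 J1=1 J2=0
C@0,2 dof=2 J2 → L=3 J1=1 J2=1
add link → L=4 J1=1 J2=1
add link → L=5 J1=1 J2=1
R@4,2 dof=1 J1 → L=5 J1=2 J2=1
add link → L=6 J1=2 J2=1
R@1,3 dof=1 J1 → L=6 J1=3 J2=1
C@0,3 dof=2 J2 → L=6 J1=3 J2=2
add link → L=7 J1=3 J2=2
P@5,3 dof=1 J1 → L=7 J1=4 J2=2
PS@6,0 dof=2 J2 → L=7 J1=4 J2=3
add link → L=8 J1=4 J2=3
P@6,7 dof=1 J1 → L=8 J1=5 J2=3
PS@6,4 dof=2 J2 → L=8 J1=5 J2=4
add link → L=9 J1=5 J2=4
PS@7,4 dof=2 J2 → L=9 J1=5 J2=5
R@8,4 dof=1 J1 → L=9 J1=6 J2=5
C@2,8 dof=2 J2 → L=9 J1=6 J2=6
M=3(L−1)−2J1−J2=3·8−2·6−6=6

M = 6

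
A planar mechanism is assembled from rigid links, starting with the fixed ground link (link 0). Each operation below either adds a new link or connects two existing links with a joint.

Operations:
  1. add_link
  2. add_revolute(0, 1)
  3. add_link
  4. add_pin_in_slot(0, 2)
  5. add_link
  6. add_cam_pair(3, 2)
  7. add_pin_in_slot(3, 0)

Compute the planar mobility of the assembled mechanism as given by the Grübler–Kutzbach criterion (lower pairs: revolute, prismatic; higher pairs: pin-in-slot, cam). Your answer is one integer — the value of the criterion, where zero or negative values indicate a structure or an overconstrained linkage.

L=1 J1=0 J2=0
add link → L=2 J1=0 J2=0
R@0,1 dof=1 J1 → L=2 J1=1 J2=0
add link → L=3 J1=1 J2=0
PS@0,2 dof=2 J2 → L=3 J1=1 J2=1
add link → L=4 J1=1 J2=1
C@3,2 dof=2 J2 → L=4 J1=1 J2=2
PS@3,0 dof=2 J2 → L=4 J1=1 J2=3
M=3(L−1)−2J1−J2=3·3−2·1−3=4

M = 4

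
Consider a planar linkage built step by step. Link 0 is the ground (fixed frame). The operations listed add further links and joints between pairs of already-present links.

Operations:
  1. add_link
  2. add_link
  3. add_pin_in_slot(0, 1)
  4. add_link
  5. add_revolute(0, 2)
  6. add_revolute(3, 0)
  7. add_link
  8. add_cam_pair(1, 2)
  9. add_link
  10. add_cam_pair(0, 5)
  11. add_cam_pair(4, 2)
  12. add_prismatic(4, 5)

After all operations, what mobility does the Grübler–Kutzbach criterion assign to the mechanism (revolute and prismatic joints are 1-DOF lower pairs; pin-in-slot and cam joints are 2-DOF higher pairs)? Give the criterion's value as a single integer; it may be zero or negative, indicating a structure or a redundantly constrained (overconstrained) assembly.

M = 5

[1;0;0] (link 0 is ground)
L+ [2;0;0]
L+ [3;0;0]
PS(0,1)∈J2 [3;0;1]
L+ [4;0;1]
R(0,2)∈J1 [4;1;1]
R(3,0)∈J1 [4;2;1]
L+ [5;2;1]
C(1,2)∈J2 [5;2;2]
L+ [6;2;2]
C(0,5)∈J2 [6;2;3]
C(4,2)∈J2 [6;2;4]
P(4,5)∈J1 [6;3;4]
mobility = 15 − 6 − 4 = 5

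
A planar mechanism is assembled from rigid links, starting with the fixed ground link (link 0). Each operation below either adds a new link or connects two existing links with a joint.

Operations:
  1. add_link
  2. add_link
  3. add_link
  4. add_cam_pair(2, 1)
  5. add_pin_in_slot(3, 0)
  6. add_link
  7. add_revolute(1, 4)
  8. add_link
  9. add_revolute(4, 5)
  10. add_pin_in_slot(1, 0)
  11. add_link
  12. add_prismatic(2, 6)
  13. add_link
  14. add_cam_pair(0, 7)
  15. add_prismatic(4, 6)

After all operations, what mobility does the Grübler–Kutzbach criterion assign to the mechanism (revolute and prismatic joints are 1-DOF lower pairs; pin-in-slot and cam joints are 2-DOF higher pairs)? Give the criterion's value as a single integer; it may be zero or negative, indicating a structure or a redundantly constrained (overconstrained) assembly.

[1;0;0] (link 0 is ground)
L+ [2;0;0]
L+ [3;0;0]
L+ [4;0;0]
C(2,1)∈J2 [4;0;1]
PS(3,0)∈J2 [4;0;2]
L+ [5;0;2]
R(1,4)∈J1 [5;1;2]
L+ [6;1;2]
R(4,5)∈J1 [6;2;2]
PS(1,0)∈J2 [6;2;3]
L+ [7;2;3]
P(2,6)∈J1 [7;3;3]
L+ [8;3;3]
C(0,7)∈J2 [8;3;4]
P(4,6)∈J1 [8;4;4]
mobility = 21 − 8 − 4 = 9

M = 9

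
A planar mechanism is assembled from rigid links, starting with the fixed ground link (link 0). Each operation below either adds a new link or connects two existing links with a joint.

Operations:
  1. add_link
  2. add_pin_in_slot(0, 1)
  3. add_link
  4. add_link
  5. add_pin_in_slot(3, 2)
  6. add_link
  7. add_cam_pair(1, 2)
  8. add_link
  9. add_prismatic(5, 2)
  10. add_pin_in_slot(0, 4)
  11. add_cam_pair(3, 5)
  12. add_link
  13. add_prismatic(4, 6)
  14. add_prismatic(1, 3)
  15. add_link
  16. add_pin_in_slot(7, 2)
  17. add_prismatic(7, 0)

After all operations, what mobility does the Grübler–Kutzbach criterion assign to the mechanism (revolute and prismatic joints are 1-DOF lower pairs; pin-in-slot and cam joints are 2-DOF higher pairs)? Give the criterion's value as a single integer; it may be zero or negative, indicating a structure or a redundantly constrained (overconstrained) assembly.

M = 7

(L,J1,J2)=(1,0,0); link0 fixed
link1: (2,0,0)
PS 0-1 [J2]: (2,0,1)
link2: (3,0,1)
link3: (4,0,1)
PS 3-2 [J2]: (4,0,2)
link4: (5,0,2)
C 1-2 [J2]: (5,0,3)
link5: (6,0,3)
P 5-2 [J1]: (6,1,3)
PS 0-4 [J2]: (6,1,4)
C 3-5 [J2]: (6,1,5)
link6: (7,1,5)
P 4-6 [J1]: (7,2,5)
P 1-3 [J1]: (7,3,5)
link7: (8,3,5)
PS 7-2 [J2]: (8,3,6)
P 7-0 [J1]: (8,4,6)
Grübler: 3·7 − 2·4 − 6 = 7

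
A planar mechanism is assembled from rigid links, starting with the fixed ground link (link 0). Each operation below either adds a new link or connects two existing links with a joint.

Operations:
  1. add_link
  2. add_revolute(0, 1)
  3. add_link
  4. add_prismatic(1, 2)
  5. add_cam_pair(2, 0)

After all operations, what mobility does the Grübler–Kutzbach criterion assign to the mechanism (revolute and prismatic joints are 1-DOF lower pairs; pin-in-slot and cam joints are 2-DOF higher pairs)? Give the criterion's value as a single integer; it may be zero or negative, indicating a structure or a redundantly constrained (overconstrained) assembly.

M = 1

L=1 J1=0 J2=0
add link → L=2 J1=0 J2=0
R@0,1 dof=1 J1 → L=2 J1=1 J2=0
add link → L=3 J1=1 J2=0
P@1,2 dof=1 J1 → L=3 J1=2 J2=0
C@2,0 dof=2 J2 → L=3 J1=2 J2=1
M=3(L−1)−2J1−J2=3·2−2·2−1=1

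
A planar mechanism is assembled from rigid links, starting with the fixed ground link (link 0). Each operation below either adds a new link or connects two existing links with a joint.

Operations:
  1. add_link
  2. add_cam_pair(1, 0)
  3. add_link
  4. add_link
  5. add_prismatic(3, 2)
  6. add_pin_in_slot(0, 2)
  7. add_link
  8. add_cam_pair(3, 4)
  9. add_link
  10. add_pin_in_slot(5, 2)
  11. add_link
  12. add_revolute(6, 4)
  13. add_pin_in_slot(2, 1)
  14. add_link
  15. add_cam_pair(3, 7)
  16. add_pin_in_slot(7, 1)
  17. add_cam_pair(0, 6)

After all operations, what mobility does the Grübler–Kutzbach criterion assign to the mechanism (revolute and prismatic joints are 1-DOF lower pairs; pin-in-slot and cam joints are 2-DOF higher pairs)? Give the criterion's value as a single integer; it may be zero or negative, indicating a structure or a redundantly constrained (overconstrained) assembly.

M = 9

[1;0;0] (link 0 is ground)
L+ [2;0;0]
C(1,0)∈J2 [2;0;1]
L+ [3;0;1]
L+ [4;0;1]
P(3,2)∈J1 [4;1;1]
PS(0,2)∈J2 [4;1;2]
L+ [5;1;2]
C(3,4)∈J2 [5;1;3]
L+ [6;1;3]
PS(5,2)∈J2 [6;1;4]
L+ [7;1;4]
R(6,4)∈J1 [7;2;4]
PS(2,1)∈J2 [7;2;5]
L+ [8;2;5]
C(3,7)∈J2 [8;2;6]
PS(7,1)∈J2 [8;2;7]
C(0,6)∈J2 [8;2;8]
mobility = 21 − 4 − 8 = 9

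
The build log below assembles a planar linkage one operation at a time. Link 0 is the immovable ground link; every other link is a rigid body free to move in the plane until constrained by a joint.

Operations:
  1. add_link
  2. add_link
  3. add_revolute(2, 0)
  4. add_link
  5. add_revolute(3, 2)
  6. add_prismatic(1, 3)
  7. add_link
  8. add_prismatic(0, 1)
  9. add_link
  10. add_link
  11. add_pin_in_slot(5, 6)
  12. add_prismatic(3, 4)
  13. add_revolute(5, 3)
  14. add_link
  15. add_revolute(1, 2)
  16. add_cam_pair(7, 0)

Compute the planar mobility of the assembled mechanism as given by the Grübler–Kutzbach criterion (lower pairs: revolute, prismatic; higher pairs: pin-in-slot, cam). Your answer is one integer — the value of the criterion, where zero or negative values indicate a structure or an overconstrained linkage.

(L,J1,J2)=(1,0,0); link0 fixed
link1: (2,0,0)
link2: (3,0,0)
R 2-0 [J1]: (3,1,0)
link3: (4,1,0)
R 3-2 [J1]: (4,2,0)
P 1-3 [J1]: (4,3,0)
link4: (5,3,0)
P 0-1 [J1]: (5,4,0)
link5: (6,4,0)
link6: (7,4,0)
PS 5-6 [J2]: (7,4,1)
P 3-4 [J1]: (7,5,1)
R 5-3 [J1]: (7,6,1)
link7: (8,6,1)
R 1-2 [J1]: (8,7,1)
C 7-0 [J2]: (8,7,2)
Grübler: 3·7 − 2·7 − 2 = 5

M = 5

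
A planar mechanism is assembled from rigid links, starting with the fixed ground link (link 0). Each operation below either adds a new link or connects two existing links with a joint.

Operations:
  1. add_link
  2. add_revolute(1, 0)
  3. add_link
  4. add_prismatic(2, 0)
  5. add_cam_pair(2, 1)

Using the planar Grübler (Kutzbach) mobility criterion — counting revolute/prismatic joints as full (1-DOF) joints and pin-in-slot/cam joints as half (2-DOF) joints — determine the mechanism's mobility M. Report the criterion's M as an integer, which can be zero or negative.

L=1 J1=0 J2=0
add link → L=2 J1=0 J2=0
R@1,0 dof=1 J1 → L=2 J1=1 J2=0
add link → L=3 J1=1 J2=0
P@2,0 dof=1 J1 → L=3 J1=2 J2=0
C@2,1 dof=2 J2 → L=3 J1=2 J2=1
M=3(L−1)−2J1−J2=3·2−2·2−1=1

M = 1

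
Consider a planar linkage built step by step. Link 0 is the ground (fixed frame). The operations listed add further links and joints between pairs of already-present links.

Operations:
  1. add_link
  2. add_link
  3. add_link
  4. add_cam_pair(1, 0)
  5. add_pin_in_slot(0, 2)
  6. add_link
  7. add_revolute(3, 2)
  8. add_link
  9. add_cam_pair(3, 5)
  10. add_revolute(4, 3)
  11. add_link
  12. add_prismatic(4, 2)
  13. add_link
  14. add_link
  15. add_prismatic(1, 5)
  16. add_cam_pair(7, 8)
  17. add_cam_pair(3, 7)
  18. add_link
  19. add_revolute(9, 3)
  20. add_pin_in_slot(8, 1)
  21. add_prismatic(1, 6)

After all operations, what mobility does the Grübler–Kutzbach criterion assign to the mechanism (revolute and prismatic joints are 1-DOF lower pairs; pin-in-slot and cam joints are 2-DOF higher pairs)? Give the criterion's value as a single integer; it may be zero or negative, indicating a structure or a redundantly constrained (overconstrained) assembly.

ground; <1,0,0>
#1 <2,0,0>
#2 <3,0,0>
#3 <4,0,0>
C:1↔0 J2 <4,0,1>
PS:0↔2 J2 <4,0,2>
#4 <5,0,2>
R:3↔2 J1 <5,1,2>
#5 <6,1,2>
C:3↔5 J2 <6,1,3>
R:4↔3 J1 <6,2,3>
#6 <7,2,3>
P:4↔2 J1 <7,3,3>
#7 <8,3,3>
#8 <9,3,3>
P:1↔5 J1 <9,4,3>
C:7↔8 J2 <9,4,4>
C:3↔7 J2 <9,4,5>
#9 <10,4,5>
R:9↔3 J1 <10,5,5>
PS:8↔1 J2 <10,5,6>
P:1↔6 J1 <10,6,6>
3×9 − 2×6 − 1×6 = 9

M = 9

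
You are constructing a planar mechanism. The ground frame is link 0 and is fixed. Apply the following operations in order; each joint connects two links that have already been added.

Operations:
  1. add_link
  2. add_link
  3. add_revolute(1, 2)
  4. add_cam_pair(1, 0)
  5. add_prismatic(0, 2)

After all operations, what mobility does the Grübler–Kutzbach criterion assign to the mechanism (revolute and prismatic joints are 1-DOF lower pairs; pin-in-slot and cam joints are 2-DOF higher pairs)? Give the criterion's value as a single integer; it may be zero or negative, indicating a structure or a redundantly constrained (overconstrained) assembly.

M = 1

link 0 = ground. State L|J1|J2 = 1|0|0
+link1  2|0|0
+link2  3|0|0
R(1,2) f=1→J1  3|1|0
C(1,0) f=2→J2  3|1|1
P(0,2) f=1→J1  3|2|1
M = 3(3−1)−2·2−1 = 6−4−1 = 1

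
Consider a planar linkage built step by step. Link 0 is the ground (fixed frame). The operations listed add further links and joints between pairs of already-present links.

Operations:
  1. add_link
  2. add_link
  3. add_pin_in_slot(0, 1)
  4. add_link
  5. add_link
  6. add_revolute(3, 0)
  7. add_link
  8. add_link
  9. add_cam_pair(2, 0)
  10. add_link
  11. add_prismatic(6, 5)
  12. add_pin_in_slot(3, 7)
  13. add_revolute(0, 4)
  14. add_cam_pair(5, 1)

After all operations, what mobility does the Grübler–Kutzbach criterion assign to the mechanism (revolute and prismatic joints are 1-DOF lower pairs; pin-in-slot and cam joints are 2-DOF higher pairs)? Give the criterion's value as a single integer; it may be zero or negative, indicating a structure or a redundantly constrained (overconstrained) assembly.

ground; <1,0,0>
#1 <2,0,0>
#2 <3,0,0>
PS:0↔1 J2 <3,0,1>
#3 <4,0,1>
#4 <5,0,1>
R:3↔0 J1 <5,1,1>
#5 <6,1,1>
#6 <7,1,1>
C:2↔0 J2 <7,1,2>
#7 <8,1,2>
P:6↔5 J1 <8,2,2>
PS:3↔7 J2 <8,2,3>
R:0↔4 J1 <8,3,3>
C:5↔1 J2 <8,3,4>
3×7 − 2×3 − 1×4 = 11

M = 11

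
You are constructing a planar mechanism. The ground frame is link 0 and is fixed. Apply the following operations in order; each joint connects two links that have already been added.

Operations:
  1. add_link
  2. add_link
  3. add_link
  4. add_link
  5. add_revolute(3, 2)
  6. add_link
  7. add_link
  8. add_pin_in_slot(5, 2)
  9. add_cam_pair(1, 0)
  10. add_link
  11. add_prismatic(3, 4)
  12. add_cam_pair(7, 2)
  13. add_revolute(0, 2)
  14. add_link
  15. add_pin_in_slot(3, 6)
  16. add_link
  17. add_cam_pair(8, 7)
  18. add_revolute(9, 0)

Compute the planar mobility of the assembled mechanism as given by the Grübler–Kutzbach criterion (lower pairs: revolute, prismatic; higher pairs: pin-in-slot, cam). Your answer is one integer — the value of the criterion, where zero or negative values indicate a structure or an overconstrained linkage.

L=1 J1=0 J2=0
add link → L=2 J1=0 J2=0
add link → L=3 J1=0 J2=0
add link → L=4 J1=0 J2=0
add link → L=5 J1=0 J2=0
R@3,2 dof=1 J1 → L=5 J1=1 J2=0
add link → L=6 J1=1 J2=0
add link → L=7 J1=1 J2=0
PS@5,2 dof=2 J2 → L=7 J1=1 J2=1
C@1,0 dof=2 J2 → L=7 J1=1 J2=2
add link → L=8 J1=1 J2=2
P@3,4 dof=1 J1 → L=8 J1=2 J2=2
C@7,2 dof=2 J2 → L=8 J1=2 J2=3
R@0,2 dof=1 J1 → L=8 J1=3 J2=3
add link → L=9 J1=3 J2=3
PS@3,6 dof=2 J2 → L=9 J1=3 J2=4
add link → L=10 J1=3 J2=4
C@8,7 dof=2 J2 → L=10 J1=3 J2=5
R@9,0 dof=1 J1 → L=10 J1=4 J2=5
M=3(L−1)−2J1−J2=3·9−2·4−5=14

M = 14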